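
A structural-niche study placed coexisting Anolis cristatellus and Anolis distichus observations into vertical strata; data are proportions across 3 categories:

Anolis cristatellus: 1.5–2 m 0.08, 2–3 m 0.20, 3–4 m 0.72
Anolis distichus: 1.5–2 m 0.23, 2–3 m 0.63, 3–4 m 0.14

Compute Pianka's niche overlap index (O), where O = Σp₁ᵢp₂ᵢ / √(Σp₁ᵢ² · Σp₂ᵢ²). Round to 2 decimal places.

Σ p₁ᵢp₂ᵢ = 0.0184 + 0.1260 + 0.1008 = 0.2452
Σp_1ᵢ² = 0.08² + 0.20² + 0.72² = 0.0064 + 0.0400 + 0.5184 = 0.5648
Σp_2ᵢ² = 0.23² + 0.63² + 0.14² = 0.0529 + 0.3969 + 0.0196 = 0.4694
O = 0.2452 / √(0.5648 × 0.4694) = 0.2452 / 0.51490 = 0.4762

0.48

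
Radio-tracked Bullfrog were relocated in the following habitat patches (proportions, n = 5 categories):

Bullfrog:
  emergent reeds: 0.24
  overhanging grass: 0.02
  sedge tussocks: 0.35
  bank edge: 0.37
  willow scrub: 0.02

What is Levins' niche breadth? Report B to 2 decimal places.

Σpᵢ² = 0.24² + 0.02² + 0.35² + 0.37² + 0.02² = 0.0576 + 0.0004 + 0.1225 + 0.1369 + 0.0004 = 0.3178
B = 1 / 0.3178 = 3.1466

3.15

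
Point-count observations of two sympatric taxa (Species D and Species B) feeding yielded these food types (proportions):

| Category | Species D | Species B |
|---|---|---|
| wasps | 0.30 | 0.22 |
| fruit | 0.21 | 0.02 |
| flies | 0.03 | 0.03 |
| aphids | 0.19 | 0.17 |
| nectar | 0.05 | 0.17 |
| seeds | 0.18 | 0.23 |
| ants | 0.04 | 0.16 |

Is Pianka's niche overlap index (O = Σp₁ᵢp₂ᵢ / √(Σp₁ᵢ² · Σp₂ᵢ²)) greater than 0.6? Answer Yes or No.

Σ p₁ᵢp₂ᵢ = 0.0660 + 0.0042 + 0.0009 + 0.0323 + 0.0085 + 0.0414 + 0.0064 = 0.1597
Σp_1ᵢ² = 0.30² + 0.21² + 0.03² + 0.19² + 0.05² + 0.18² + 0.04² = 0.0900 + 0.0441 + 0.0009 + 0.0361 + 0.0025 + 0.0324 + 0.0016 = 0.2076
Σp_2ᵢ² = 0.22² + 0.02² + 0.03² + 0.17² + 0.17² + 0.23² + 0.16² = 0.0484 + 0.0004 + 0.0009 + 0.0289 + 0.0289 + 0.0529 + 0.0256 = 0.1860
O = 0.1597 / √(0.2076 × 0.1860) = 0.1597 / 0.19650 = 0.8127
O = 0.8127 > 0.6 → Yes.

Yes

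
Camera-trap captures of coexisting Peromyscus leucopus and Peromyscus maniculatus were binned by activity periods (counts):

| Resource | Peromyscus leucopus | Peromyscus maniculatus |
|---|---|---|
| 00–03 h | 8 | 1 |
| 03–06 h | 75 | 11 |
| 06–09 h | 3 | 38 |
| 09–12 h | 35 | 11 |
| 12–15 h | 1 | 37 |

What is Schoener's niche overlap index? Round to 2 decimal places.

0.27

Proportions for Peromyscus leucopus (n=122): 8/122=0.0656, 75/122=0.6148, 3/122=0.0246, 35/122=0.2869, 1/122=0.0082
Proportions for Peromyscus maniculatus (n=98): 1/98=0.0102, 11/98=0.1122, 38/98=0.3878, 11/98=0.1122, 37/98=0.3776
Σ|p₁ᵢ − p₂ᵢ| = 0.0554 + 0.5026 + 0.3632 + 0.1747 + 0.3694 = 1.4653
D = 1 − ½ × 1.4653 = 1 − 0.73265 = 0.26735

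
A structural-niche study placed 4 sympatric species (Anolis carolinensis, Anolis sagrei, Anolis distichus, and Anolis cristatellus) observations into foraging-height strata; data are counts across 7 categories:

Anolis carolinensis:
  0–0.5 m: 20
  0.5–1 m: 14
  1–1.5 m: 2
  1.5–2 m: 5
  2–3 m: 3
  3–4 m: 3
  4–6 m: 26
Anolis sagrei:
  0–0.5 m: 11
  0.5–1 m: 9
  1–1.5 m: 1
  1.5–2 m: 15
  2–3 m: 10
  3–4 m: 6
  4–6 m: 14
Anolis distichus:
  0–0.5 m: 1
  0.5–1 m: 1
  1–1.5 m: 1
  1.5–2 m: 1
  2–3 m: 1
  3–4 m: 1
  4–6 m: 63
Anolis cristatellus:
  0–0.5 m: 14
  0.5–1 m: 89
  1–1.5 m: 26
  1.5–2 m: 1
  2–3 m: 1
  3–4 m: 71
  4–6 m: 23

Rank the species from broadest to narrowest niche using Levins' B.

Proportions for Anolis carolinensis (n=73): 20/73=0.2740, 14/73=0.1918, 2/73=0.0274, 5/73=0.0685, 3/73=0.0411, 3/73=0.0411, 26/73=0.3562
Proportions for Anolis sagrei (n=66): 11/66=0.1667, 9/66=0.1364, 1/66=0.0152, 15/66=0.2273, 10/66=0.1515, 6/66=0.0909, 14/66=0.2121
Proportions for Anolis distichus (n=69): 1/69=0.0145, 1/69=0.0145, 1/69=0.0145, 1/69=0.0145, 1/69=0.0145, 1/69=0.0145, 63/69=0.9130
Proportions for Anolis cristatellus (n=225): 14/225=0.0622, 89/225=0.3956, 26/225=0.1156, 1/225=0.0044, 1/225=0.0044, 71/225=0.3156, 23/225=0.1022
Σp_caroᵢ² = 0.2740² + 0.1918² + 0.0274² + 0.0685² + 0.0411² + 0.0411² + 0.3562² = 0.075076 + 0.036787 + 0.000751 + 0.004692 + 0.001689 + 0.001689 + 0.126878 = 0.247562
B_caro = 1 / 0.247562 = 4.0394
Σp_sagrᵢ² = 0.1667² + 0.1364² + 0.0152² + 0.2273² + 0.1515² + 0.0909² + 0.2121² = 0.027789 + 0.018605 + 0.000231 + 0.051665 + 0.022952 + 0.008263 + 0.044986 = 0.174491
B_sagr = 1 / 0.174491 = 5.7310
Σp_distᵢ² = 0.0145² + 0.0145² + 0.0145² + 0.0145² + 0.0145² + 0.0145² + 0.9130² = 0.000210 + 0.000210 + 0.000210 + 0.000210 + 0.000210 + 0.000210 + 0.833569 = 0.834829
B_dist = 1 / 0.834829 = 1.1979
Σp_crisᵢ² = 0.0622² + 0.3956² + 0.1156² + 0.0044² + 0.0044² + 0.3156² + 0.1022² = 0.003869 + 0.156499 + 0.013363 + 0.000019 + 0.000019 + 0.099603 + 0.010445 = 0.283817
B_cris = 1 / 0.283817 = 3.5234
Ranking by B (broadest → narrowest): Anolis sagrei (5.73) > Anolis carolinensis (4.04) > Anolis cristatellus (3.52) > Anolis distichus (1.20)

Anolis sagrei > Anolis carolinensis > Anolis cristatellus > Anolis distichus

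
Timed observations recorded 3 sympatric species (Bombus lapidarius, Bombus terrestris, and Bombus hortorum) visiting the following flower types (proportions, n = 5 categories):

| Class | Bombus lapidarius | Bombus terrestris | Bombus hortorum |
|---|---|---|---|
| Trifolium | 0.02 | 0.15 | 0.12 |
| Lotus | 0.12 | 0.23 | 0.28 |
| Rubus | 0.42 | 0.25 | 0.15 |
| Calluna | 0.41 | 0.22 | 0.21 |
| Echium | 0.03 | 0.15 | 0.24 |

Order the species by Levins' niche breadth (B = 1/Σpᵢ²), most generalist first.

Bombus terrestris > Bombus hortorum > Bombus lapidarius

Σp_lapiᵢ² = 0.02² + 0.12² + 0.42² + 0.41² + 0.03² = 0.0004 + 0.0144 + 0.1764 + 0.1681 + 0.0009 = 0.3602
B_lapi = 1 / 0.3602 = 2.7762
Σp_terrᵢ² = 0.15² + 0.23² + 0.25² + 0.22² + 0.15² = 0.0225 + 0.0529 + 0.0625 + 0.0484 + 0.0225 = 0.2088
B_terr = 1 / 0.2088 = 4.7893
Σp_hortᵢ² = 0.12² + 0.28² + 0.15² + 0.21² + 0.24² = 0.0144 + 0.0784 + 0.0225 + 0.0441 + 0.0576 = 0.2170
B_hort = 1 / 0.2170 = 4.6083
Ranking by B (broadest → narrowest): Bombus terrestris (4.79) > Bombus hortorum (4.61) > Bombus lapidarius (2.78)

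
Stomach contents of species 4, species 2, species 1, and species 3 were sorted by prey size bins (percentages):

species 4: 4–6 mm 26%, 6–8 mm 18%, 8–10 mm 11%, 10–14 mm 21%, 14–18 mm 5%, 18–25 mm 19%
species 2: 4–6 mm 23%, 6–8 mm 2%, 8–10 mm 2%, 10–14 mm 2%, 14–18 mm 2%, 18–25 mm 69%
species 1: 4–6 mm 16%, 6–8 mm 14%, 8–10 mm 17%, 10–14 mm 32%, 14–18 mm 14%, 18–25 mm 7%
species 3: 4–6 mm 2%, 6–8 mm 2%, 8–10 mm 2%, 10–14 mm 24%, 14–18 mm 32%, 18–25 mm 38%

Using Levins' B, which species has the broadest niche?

species 4

Convert percentages to proportions (divide by 100).
Σp_4ᵢ² = 0.26² + 0.18² + 0.11² + 0.21² + 0.05² + 0.19² = 0.0676 + 0.0324 + 0.0121 + 0.0441 + 0.0025 + 0.0361 = 0.1948
B_4 = 1 / 0.1948 = 5.1335
Σp_2ᵢ² = 0.23² + 0.02² + 0.02² + 0.02² + 0.02² + 0.69² = 0.0529 + 0.0004 + 0.0004 + 0.0004 + 0.0004 + 0.4761 = 0.5306
B_2 = 1 / 0.5306 = 1.8847
Σp_1ᵢ² = 0.16² + 0.14² + 0.17² + 0.32² + 0.14² + 0.07² = 0.0256 + 0.0196 + 0.0289 + 0.1024 + 0.0196 + 0.0049 = 0.2010
B_1 = 1 / 0.2010 = 4.9751
Σp_3ᵢ² = 0.02² + 0.02² + 0.02² + 0.24² + 0.32² + 0.38² = 0.0004 + 0.0004 + 0.0004 + 0.0576 + 0.1024 + 0.1444 = 0.3056
B_3 = 1 / 0.3056 = 3.2723
Highest B → broadest niche (most generalist): species 4 (B = 5.13).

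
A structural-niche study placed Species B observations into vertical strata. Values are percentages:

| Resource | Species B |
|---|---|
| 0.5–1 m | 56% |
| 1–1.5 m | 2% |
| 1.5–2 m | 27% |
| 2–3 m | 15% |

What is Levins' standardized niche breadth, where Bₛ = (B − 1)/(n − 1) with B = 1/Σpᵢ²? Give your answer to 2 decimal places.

0.48

Convert percentages to proportions (divide by 100).
Σpᵢ² = 0.56² + 0.02² + 0.27² + 0.15² = 0.3136 + 0.0004 + 0.0729 + 0.0225 = 0.4094
B = 1 / 0.4094 = 2.4426
Bₛ = (B − 1)/(n − 1) = (2.4426 − 1)/(4 − 1) = 1.4426/3 = 0.4809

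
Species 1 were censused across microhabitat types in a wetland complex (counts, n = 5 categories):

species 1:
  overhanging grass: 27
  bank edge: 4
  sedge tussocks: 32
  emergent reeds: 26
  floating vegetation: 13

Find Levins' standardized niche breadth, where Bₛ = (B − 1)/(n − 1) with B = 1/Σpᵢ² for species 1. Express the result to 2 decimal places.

0.75

Proportions for species 1 (n=102): 27/102=0.2647, 4/102=0.0392, 32/102=0.3137, 26/102=0.2549, 13/102=0.1275
Σpᵢ² = 0.2647² + 0.0392² + 0.3137² + 0.2549² + 0.1275² = 0.070066 + 0.001537 + 0.098408 + 0.064974 + 0.016256 = 0.251241
B = 1 / 0.251241 = 3.9802
Bₛ = (B − 1)/(n − 1) = (3.9802 − 1)/(5 − 1) = 2.9802/4 = 0.7451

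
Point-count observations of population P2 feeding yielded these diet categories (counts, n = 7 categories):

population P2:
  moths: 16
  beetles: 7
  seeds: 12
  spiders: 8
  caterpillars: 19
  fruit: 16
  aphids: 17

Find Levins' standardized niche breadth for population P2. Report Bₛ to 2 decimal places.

0.89

Proportions for population P2 (n=95): 16/95=0.1684, 7/95=0.0737, 12/95=0.1263, 8/95=0.0842, 19/95=0.2000, 16/95=0.1684, 17/95=0.1789
Σpᵢ² = 0.1684² + 0.0737² + 0.1263² + 0.0842² + 0.2000² + 0.1684² + 0.1789² = 0.028359 + 0.005432 + 0.015952 + 0.007090 + 0.040000 + 0.028359 + 0.032005 = 0.157197
B = 1 / 0.157197 = 6.3614
Bₛ = (B − 1)/(n − 1) = (6.3614 − 1)/(7 − 1) = 5.3614/6 = 0.8936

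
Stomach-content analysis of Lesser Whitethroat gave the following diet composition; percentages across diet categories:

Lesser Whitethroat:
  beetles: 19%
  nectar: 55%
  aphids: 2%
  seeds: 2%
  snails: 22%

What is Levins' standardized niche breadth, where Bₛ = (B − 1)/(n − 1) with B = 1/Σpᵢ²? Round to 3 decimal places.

0.395

Convert percentages to proportions (divide by 100).
Σpᵢ² = 0.19² + 0.55² + 0.02² + 0.02² + 0.22² = 0.0361 + 0.3025 + 0.0004 + 0.0004 + 0.0484 = 0.3878
B = 1 / 0.3878 = 2.57865
Bₛ = (B − 1)/(n − 1) = (2.57865 − 1)/(5 − 1) = 1.57865/4 = 0.39466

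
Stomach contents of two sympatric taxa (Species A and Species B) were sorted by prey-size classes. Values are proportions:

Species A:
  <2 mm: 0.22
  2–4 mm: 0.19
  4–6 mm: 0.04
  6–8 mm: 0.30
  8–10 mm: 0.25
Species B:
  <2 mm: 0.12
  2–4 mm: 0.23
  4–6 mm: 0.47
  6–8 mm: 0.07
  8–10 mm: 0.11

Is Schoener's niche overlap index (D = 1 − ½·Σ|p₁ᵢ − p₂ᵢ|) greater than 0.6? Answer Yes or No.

No

Σ|p₁ᵢ − p₂ᵢ| = 0.10 + 0.04 + 0.43 + 0.23 + 0.14 = 0.94
D = 1 − ½ × 0.94 = 1 − 0.470 = 0.5300
D = 0.5300 < 0.6 → No.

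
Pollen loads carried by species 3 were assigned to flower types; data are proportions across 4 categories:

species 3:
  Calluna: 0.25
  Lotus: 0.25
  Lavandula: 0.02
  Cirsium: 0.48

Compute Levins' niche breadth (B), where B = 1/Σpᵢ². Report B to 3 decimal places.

2.811

Σpᵢ² = 0.25² + 0.25² + 0.02² + 0.48² = 0.0625 + 0.0625 + 0.0004 + 0.2304 = 0.3558
B = 1 / 0.3558 = 2.81057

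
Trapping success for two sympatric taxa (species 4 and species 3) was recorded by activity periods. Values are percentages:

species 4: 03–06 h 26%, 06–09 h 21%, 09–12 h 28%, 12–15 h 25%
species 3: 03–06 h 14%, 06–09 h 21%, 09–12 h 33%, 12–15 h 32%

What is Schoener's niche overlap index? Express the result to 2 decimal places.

Convert percentages to proportions (divide by 100).
Σ|p₁ᵢ − p₂ᵢ| = 0.12 + 0.00 + 0.05 + 0.07 = 0.24
D = 1 − ½ × 0.24 = 1 − 0.120 = 0.8800

0.88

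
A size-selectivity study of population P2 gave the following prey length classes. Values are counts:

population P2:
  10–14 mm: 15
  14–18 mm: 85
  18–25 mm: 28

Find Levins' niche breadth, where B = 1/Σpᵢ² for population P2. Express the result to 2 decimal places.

Proportions for population P2 (n=128): 15/128=0.1172, 85/128=0.6641, 28/128=0.2188
Σpᵢ² = 0.1172² + 0.6641² + 0.2188² = 0.013736 + 0.441029 + 0.047873 = 0.502638
B = 1 / 0.502638 = 1.9895

1.99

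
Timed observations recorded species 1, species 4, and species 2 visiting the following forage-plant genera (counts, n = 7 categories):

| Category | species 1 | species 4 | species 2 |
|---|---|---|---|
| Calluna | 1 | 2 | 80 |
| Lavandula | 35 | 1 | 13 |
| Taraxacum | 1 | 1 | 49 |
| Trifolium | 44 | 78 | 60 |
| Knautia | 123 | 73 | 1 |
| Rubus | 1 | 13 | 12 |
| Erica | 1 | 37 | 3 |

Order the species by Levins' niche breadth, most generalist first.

Proportions for species 1 (n=206): 1/206=0.0049, 35/206=0.1699, 1/206=0.0049, 44/206=0.2136, 123/206=0.5971, 1/206=0.0049, 1/206=0.0049
Proportions for species 4 (n=205): 2/205=0.0098, 1/205=0.0049, 1/205=0.0049, 78/205=0.3805, 73/205=0.3561, 13/205=0.0634, 37/205=0.1805
Proportions for species 2 (n=218): 80/218=0.3670, 13/218=0.0596, 49/218=0.2248, 60/218=0.2752, 1/218=0.0046, 12/218=0.0550, 3/218=0.0138
Σp_1ᵢ² = 0.0049² + 0.1699² + 0.0049² + 0.2136² + 0.5971² + 0.0049² + 0.0049² = 0.000024 + 0.028866 + 0.000024 + 0.045625 + 0.356528 + 0.000024 + 0.000024 = 0.431115
B_1 = 1 / 0.431115 = 2.3196
Σp_4ᵢ² = 0.0098² + 0.0049² + 0.0049² + 0.3805² + 0.3561² + 0.0634² + 0.1805² = 0.000096 + 0.000024 + 0.000024 + 0.144780 + 0.126807 + 0.004020 + 0.032580 = 0.308331
B_4 = 1 / 0.308331 = 3.2433
Σp_2ᵢ² = 0.3670² + 0.0596² + 0.2248² + 0.2752² + 0.0046² + 0.0550² + 0.0138² = 0.134689 + 0.003552 + 0.050535 + 0.075735 + 0.000021 + 0.003025 + 0.000190 = 0.267747
B_2 = 1 / 0.267747 = 3.7349
Ranking by B (broadest → narrowest): species 2 (3.73) > species 4 (3.24) > species 1 (2.32)

species 2 > species 4 > species 1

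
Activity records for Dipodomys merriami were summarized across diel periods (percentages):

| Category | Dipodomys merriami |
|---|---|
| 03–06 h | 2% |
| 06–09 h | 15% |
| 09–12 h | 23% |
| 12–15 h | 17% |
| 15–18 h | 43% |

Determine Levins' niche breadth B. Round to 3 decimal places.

3.453

Convert percentages to proportions (divide by 100).
Σpᵢ² = 0.02² + 0.15² + 0.23² + 0.17² + 0.43² = 0.0004 + 0.0225 + 0.0529 + 0.0289 + 0.1849 = 0.2896
B = 1 / 0.2896 = 3.45304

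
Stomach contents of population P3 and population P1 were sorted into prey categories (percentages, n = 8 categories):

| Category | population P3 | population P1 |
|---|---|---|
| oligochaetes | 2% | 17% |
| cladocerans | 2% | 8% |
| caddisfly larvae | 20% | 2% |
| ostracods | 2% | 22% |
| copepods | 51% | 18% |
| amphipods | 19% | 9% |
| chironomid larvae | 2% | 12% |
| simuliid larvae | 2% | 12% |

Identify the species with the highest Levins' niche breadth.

population P1

Convert percentages to proportions (divide by 100).
Σp_P3ᵢ² = 0.02² + 0.02² + 0.20² + 0.02² + 0.51² + 0.19² + 0.02² + 0.02² = 0.0004 + 0.0004 + 0.0400 + 0.0004 + 0.2601 + 0.0361 + 0.0004 + 0.0004 = 0.3382
B_P3 = 1 / 0.3382 = 2.9568
Σp_P1ᵢ² = 0.17² + 0.08² + 0.02² + 0.22² + 0.18² + 0.09² + 0.12² + 0.12² = 0.0289 + 0.0064 + 0.0004 + 0.0484 + 0.0324 + 0.0081 + 0.0144 + 0.0144 = 0.1534
B_P1 = 1 / 0.1534 = 6.5189
Highest B → broadest niche (most generalist): population P1 (B = 6.52).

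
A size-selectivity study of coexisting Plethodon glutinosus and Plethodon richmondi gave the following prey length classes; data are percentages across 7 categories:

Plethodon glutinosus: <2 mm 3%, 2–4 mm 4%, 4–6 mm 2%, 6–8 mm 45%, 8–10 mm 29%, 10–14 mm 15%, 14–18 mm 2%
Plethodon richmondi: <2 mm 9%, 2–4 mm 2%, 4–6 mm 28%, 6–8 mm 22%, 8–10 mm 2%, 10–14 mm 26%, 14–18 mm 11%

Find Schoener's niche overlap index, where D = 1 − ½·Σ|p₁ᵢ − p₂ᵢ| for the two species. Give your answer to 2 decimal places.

Convert percentages to proportions (divide by 100).
Σ|p₁ᵢ − p₂ᵢ| = 0.06 + 0.02 + 0.26 + 0.23 + 0.27 + 0.11 + 0.09 = 1.04
D = 1 − ½ × 1.04 = 1 − 0.520 = 0.4800

0.48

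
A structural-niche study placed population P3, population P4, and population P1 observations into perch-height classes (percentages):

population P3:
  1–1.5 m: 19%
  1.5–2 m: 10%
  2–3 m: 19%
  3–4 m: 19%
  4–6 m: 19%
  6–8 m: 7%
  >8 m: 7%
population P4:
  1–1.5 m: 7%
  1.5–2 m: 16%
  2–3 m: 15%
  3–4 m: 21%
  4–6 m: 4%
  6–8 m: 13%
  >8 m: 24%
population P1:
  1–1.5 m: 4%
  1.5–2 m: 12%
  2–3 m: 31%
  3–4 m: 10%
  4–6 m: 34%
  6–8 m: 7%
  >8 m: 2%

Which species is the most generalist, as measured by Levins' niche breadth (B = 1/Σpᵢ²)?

population P3

Convert percentages to proportions (divide by 100).
Σp_P3ᵢ² = 0.19² + 0.10² + 0.19² + 0.19² + 0.19² + 0.07² + 0.07² = 0.0361 + 0.0100 + 0.0361 + 0.0361 + 0.0361 + 0.0049 + 0.0049 = 0.1642
B_P3 = 1 / 0.1642 = 6.0901
Σp_P4ᵢ² = 0.07² + 0.16² + 0.15² + 0.21² + 0.04² + 0.13² + 0.24² = 0.0049 + 0.0256 + 0.0225 + 0.0441 + 0.0016 + 0.0169 + 0.0576 = 0.1732
B_P4 = 1 / 0.1732 = 5.7737
Σp_P1ᵢ² = 0.04² + 0.12² + 0.31² + 0.10² + 0.34² + 0.07² + 0.02² = 0.0016 + 0.0144 + 0.0961 + 0.0100 + 0.1156 + 0.0049 + 0.0004 = 0.2430
B_P1 = 1 / 0.2430 = 4.1152
Highest B → broadest niche (most generalist): population P3 (B = 6.09).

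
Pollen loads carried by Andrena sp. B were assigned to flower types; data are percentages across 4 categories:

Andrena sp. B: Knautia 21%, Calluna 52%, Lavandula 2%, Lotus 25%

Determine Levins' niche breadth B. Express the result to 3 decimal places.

Convert percentages to proportions (divide by 100).
Σpᵢ² = 0.21² + 0.52² + 0.02² + 0.25² = 0.0441 + 0.2704 + 0.0004 + 0.0625 = 0.3774
B = 1 / 0.3774 = 2.64971

2.650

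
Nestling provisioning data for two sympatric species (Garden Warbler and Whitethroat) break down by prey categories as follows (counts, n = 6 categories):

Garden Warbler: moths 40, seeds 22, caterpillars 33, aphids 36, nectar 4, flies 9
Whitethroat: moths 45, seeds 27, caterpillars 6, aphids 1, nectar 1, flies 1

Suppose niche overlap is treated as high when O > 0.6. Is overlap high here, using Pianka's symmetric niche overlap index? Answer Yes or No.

Proportions for Garden Warbler (n=144): 40/144=0.2778, 22/144=0.1528, 33/144=0.2292, 36/144=0.2500, 4/144=0.0278, 9/144=0.0625
Proportions for Whitethroat (n=81): 45/81=0.5556, 27/81=0.3333, 6/81=0.0741, 1/81=0.0123, 1/81=0.0123, 1/81=0.0123
Σ p₁ᵢp₂ᵢ = 0.154346 + 0.050928 + 0.016984 + 0.003075 + 0.000342 + 0.000769 = 0.226444
Σp_1ᵢ² = 0.2778² + 0.1528² + 0.2292² + 0.2500² + 0.0278² + 0.0625² = 0.077173 + 0.023348 + 0.052533 + 0.062500 + 0.000773 + 0.003906 = 0.220233
Σp_2ᵢ² = 0.5556² + 0.3333² + 0.0741² + 0.0123² + 0.0123² + 0.0123² = 0.308691 + 0.111089 + 0.005491 + 0.000151 + 0.000151 + 0.000151 = 0.425724
O = 0.226444 / √(0.220233 × 0.425724) = 0.226444 / 0.3062001 = 0.7395
O = 0.7395 > 0.6 → Yes.

Yes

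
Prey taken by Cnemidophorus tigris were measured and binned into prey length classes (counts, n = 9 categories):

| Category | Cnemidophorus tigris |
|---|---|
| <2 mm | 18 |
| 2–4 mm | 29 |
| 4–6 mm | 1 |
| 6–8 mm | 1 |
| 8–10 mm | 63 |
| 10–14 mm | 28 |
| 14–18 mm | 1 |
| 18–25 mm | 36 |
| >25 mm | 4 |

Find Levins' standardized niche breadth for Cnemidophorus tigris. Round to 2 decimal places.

Proportions for Cnemidophorus tigris (n=181): 18/181=0.0994, 29/181=0.1602, 1/181=0.0055, 1/181=0.0055, 63/181=0.3481, 28/181=0.1547, 1/181=0.0055, 36/181=0.1989, 4/181=0.0221
Σpᵢ² = 0.0994² + 0.1602² + 0.0055² + 0.0055² + 0.3481² + 0.1547² + 0.0055² + 0.1989² + 0.0221² = 0.009880 + 0.025664 + 0.000030 + 0.000030 + 0.121174 + 0.023932 + 0.000030 + 0.039561 + 0.000488 = 0.220789
B = 1 / 0.220789 = 4.5292
Bₛ = (B − 1)/(n − 1) = (4.5292 − 1)/(9 − 1) = 3.5292/8 = 0.4412

0.44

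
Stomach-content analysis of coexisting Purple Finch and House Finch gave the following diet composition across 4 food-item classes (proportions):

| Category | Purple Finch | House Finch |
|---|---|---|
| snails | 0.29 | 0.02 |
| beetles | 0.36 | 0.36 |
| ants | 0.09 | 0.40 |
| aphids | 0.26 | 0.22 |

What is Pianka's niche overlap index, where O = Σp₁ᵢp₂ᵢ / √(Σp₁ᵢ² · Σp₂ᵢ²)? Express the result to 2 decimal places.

0.73

Σ p₁ᵢp₂ᵢ = 0.0058 + 0.1296 + 0.0360 + 0.0572 = 0.2286
Σp_1ᵢ² = 0.29² + 0.36² + 0.09² + 0.26² = 0.0841 + 0.1296 + 0.0081 + 0.0676 = 0.2894
Σp_2ᵢ² = 0.02² + 0.36² + 0.40² + 0.22² = 0.0004 + 0.1296 + 0.1600 + 0.0484 = 0.3384
O = 0.2286 / √(0.2894 × 0.3384) = 0.2286 / 0.31294 = 0.7305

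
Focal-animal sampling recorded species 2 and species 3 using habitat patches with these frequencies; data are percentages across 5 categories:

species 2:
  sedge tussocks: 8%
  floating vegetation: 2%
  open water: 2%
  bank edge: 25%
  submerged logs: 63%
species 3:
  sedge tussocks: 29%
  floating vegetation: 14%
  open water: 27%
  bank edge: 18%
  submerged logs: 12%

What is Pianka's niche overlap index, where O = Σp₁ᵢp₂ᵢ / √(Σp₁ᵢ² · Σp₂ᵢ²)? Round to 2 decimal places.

0.47

Convert percentages to proportions (divide by 100).
Σ p₁ᵢp₂ᵢ = 0.0232 + 0.0028 + 0.0054 + 0.0450 + 0.0756 = 0.1520
Σp_1ᵢ² = 0.08² + 0.02² + 0.02² + 0.25² + 0.63² = 0.0064 + 0.0004 + 0.0004 + 0.0625 + 0.3969 = 0.4666
Σp_2ᵢ² = 0.29² + 0.14² + 0.27² + 0.18² + 0.12² = 0.0841 + 0.0196 + 0.0729 + 0.0324 + 0.0144 = 0.2234
O = 0.1520 / √(0.4666 × 0.2234) = 0.1520 / 0.32286 = 0.4708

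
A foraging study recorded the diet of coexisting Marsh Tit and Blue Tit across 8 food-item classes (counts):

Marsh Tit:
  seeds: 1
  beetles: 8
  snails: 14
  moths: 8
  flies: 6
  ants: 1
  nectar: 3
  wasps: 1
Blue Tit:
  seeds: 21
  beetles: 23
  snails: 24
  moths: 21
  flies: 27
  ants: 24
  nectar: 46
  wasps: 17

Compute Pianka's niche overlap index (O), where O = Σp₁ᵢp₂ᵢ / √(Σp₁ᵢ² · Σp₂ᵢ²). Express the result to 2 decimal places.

Proportions for Marsh Tit (n=42): 1/42=0.0238, 8/42=0.1905, 14/42=0.3333, 8/42=0.1905, 6/42=0.1429, 1/42=0.0238, 3/42=0.0714, 1/42=0.0238
Proportions for Blue Tit (n=203): 21/203=0.1034, 23/203=0.1133, 24/203=0.1182, 21/203=0.1034, 27/203=0.1330, 24/203=0.1182, 46/203=0.2266, 17/203=0.0837
Σ p₁ᵢp₂ᵢ = 0.002461 + 0.021584 + 0.039396 + 0.019698 + 0.019006 + 0.002813 + 0.016179 + 0.001992 = 0.123129
Σp_1ᵢ² = 0.0238² + 0.1905² + 0.3333² + 0.1905² + 0.1429² + 0.0238² + 0.0714² + 0.0238² = 0.000566 + 0.036290 + 0.111089 + 0.036290 + 0.020420 + 0.000566 + 0.005098 + 0.000566 = 0.210885
Σp_2ᵢ² = 0.1034² + 0.1133² + 0.1182² + 0.1034² + 0.1330² + 0.1182² + 0.2266² + 0.0837² = 0.010692 + 0.012837 + 0.013971 + 0.010692 + 0.017689 + 0.013971 + 0.051348 + 0.007006 = 0.138206
O = 0.123129 / √(0.210885 × 0.138206) = 0.123129 / 0.1707207 = 0.7212

0.72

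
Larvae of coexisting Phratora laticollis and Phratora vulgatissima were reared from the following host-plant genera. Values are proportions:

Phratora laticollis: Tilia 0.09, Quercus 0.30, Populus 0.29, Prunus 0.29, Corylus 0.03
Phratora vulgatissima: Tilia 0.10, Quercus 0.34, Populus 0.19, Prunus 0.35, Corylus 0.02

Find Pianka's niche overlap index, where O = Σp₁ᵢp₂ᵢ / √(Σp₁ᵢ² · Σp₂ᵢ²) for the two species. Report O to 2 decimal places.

0.97

Σ p₁ᵢp₂ᵢ = 0.0090 + 0.1020 + 0.0551 + 0.1015 + 0.0006 = 0.2682
Σp_1ᵢ² = 0.09² + 0.30² + 0.29² + 0.29² + 0.03² = 0.0081 + 0.0900 + 0.0841 + 0.0841 + 0.0009 = 0.2672
Σp_2ᵢ² = 0.10² + 0.34² + 0.19² + 0.35² + 0.02² = 0.0100 + 0.1156 + 0.0361 + 0.1225 + 0.0004 = 0.2846
O = 0.2682 / √(0.2672 × 0.2846) = 0.2682 / 0.27576 = 0.9726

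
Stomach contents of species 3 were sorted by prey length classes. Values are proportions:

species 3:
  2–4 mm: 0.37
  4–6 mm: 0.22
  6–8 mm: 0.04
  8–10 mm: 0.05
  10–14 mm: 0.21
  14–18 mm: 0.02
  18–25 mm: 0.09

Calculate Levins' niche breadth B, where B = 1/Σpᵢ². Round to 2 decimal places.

Σpᵢ² = 0.37² + 0.22² + 0.04² + 0.05² + 0.21² + 0.02² + 0.09² = 0.1369 + 0.0484 + 0.0016 + 0.0025 + 0.0441 + 0.0004 + 0.0081 = 0.2420
B = 1 / 0.2420 = 4.1322

4.13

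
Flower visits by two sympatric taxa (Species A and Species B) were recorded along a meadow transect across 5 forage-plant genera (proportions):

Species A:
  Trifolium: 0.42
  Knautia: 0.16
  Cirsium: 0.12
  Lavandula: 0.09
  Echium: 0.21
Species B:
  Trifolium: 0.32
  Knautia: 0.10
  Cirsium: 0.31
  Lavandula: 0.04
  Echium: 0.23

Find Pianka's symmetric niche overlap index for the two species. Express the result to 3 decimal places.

Σ p₁ᵢp₂ᵢ = 0.1344 + 0.0160 + 0.0372 + 0.0036 + 0.0483 = 0.2395
Σp_1ᵢ² = 0.42² + 0.16² + 0.12² + 0.09² + 0.21² = 0.1764 + 0.0256 + 0.0144 + 0.0081 + 0.0441 = 0.2686
Σp_2ᵢ² = 0.32² + 0.10² + 0.31² + 0.04² + 0.23² = 0.1024 + 0.0100 + 0.0961 + 0.0016 + 0.0529 = 0.2630
O = 0.2395 / √(0.2686 × 0.2630) = 0.2395 / 0.265785 = 0.90110

0.901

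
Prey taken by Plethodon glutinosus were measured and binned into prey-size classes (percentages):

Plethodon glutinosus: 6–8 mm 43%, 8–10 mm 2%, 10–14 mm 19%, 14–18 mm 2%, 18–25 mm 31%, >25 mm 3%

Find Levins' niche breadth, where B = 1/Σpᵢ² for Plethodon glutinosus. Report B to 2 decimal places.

3.14

Convert percentages to proportions (divide by 100).
Σpᵢ² = 0.43² + 0.02² + 0.19² + 0.02² + 0.31² + 0.03² = 0.1849 + 0.0004 + 0.0361 + 0.0004 + 0.0961 + 0.0009 = 0.3188
B = 1 / 0.3188 = 3.1368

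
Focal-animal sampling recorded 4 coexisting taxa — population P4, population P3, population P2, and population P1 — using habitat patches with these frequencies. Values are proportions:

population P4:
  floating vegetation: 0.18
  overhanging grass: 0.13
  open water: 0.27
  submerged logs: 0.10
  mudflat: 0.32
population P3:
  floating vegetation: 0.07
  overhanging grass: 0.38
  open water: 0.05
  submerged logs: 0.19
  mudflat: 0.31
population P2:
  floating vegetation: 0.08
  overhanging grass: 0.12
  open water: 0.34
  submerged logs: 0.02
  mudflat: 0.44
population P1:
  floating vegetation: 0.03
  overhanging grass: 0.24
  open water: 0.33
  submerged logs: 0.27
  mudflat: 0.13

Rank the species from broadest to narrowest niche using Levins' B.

Σp_P4ᵢ² = 0.18² + 0.13² + 0.27² + 0.10² + 0.32² = 0.0324 + 0.0169 + 0.0729 + 0.0100 + 0.1024 = 0.2346
B_P4 = 1 / 0.2346 = 4.2626
Σp_P3ᵢ² = 0.07² + 0.38² + 0.05² + 0.19² + 0.31² = 0.0049 + 0.1444 + 0.0025 + 0.0361 + 0.0961 = 0.2840
B_P3 = 1 / 0.2840 = 3.5211
Σp_P2ᵢ² = 0.08² + 0.12² + 0.34² + 0.02² + 0.44² = 0.0064 + 0.0144 + 0.1156 + 0.0004 + 0.1936 = 0.3304
B_P2 = 1 / 0.3304 = 3.0266
Σp_P1ᵢ² = 0.03² + 0.24² + 0.33² + 0.27² + 0.13² = 0.0009 + 0.0576 + 0.1089 + 0.0729 + 0.0169 = 0.2572
B_P1 = 1 / 0.2572 = 3.8880
Ranking by B (broadest → narrowest): population P4 (4.26) > population P1 (3.89) > population P3 (3.52) > population P2 (3.03)

population P4 > population P1 > population P3 > population P2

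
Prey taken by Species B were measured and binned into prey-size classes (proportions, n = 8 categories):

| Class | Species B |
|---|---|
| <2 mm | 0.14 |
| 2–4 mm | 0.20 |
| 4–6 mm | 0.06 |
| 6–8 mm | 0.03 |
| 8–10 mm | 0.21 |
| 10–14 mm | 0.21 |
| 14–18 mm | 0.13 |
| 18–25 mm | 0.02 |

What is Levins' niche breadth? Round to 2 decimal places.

5.90

Σpᵢ² = 0.14² + 0.20² + 0.06² + 0.03² + 0.21² + 0.21² + 0.13² + 0.02² = 0.0196 + 0.0400 + 0.0036 + 0.0009 + 0.0441 + 0.0441 + 0.0169 + 0.0004 = 0.1696
B = 1 / 0.1696 = 5.8962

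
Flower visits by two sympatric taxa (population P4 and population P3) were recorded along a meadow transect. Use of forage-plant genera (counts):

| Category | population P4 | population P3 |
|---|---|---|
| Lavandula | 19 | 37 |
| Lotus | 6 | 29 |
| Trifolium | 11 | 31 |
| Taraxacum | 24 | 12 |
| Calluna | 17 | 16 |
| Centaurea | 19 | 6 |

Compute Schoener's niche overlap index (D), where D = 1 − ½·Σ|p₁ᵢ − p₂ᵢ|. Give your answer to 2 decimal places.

Proportions for population P4 (n=96): 19/96=0.1979, 6/96=0.0625, 11/96=0.1146, 24/96=0.2500, 17/96=0.1771, 19/96=0.1979
Proportions for population P3 (n=131): 37/131=0.2824, 29/131=0.2214, 31/131=0.2366, 12/131=0.0916, 16/131=0.1221, 6/131=0.0458
Σ|p₁ᵢ − p₂ᵢ| = 0.0845 + 0.1589 + 0.1220 + 0.1584 + 0.0550 + 0.1521 = 0.7309
D = 1 − ½ × 0.7309 = 1 − 0.36545 = 0.63455

0.63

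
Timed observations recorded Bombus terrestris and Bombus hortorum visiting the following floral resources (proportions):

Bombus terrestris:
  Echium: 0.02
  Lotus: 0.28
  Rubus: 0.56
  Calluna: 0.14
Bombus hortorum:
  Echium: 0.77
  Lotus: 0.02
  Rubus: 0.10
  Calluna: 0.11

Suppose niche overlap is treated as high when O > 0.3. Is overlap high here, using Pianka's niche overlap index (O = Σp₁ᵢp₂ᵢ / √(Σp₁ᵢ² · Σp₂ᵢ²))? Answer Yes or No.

Σ p₁ᵢp₂ᵢ = 0.0154 + 0.0056 + 0.0560 + 0.0154 = 0.0924
Σp_1ᵢ² = 0.02² + 0.28² + 0.56² + 0.14² = 0.0004 + 0.0784 + 0.3136 + 0.0196 = 0.4120
Σp_2ᵢ² = 0.77² + 0.02² + 0.10² + 0.11² = 0.5929 + 0.0004 + 0.0100 + 0.0121 = 0.6154
O = 0.0924 / √(0.4120 × 0.6154) = 0.0924 / 0.50353 = 0.1835
O = 0.1835 < 0.3 → No.

No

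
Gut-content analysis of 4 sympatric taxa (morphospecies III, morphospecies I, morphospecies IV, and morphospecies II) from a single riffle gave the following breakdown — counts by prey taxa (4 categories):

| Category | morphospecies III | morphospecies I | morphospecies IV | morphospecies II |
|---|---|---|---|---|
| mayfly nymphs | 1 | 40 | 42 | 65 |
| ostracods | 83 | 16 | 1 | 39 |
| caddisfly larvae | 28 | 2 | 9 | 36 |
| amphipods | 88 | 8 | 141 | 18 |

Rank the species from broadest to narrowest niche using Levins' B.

Proportions for morphospecies III (n=200): 1/200=0.0050, 83/200=0.4150, 28/200=0.1400, 88/200=0.4400
Proportions for morphospecies I (n=66): 40/66=0.6061, 16/66=0.2424, 2/66=0.0303, 8/66=0.1212
Proportions for morphospecies IV (n=193): 42/193=0.2176, 1/193=0.0052, 9/193=0.0466, 141/193=0.7306
Proportions for morphospecies II (n=158): 65/158=0.4114, 39/158=0.2468, 36/158=0.2278, 18/158=0.1139
Σp_IIIᵢ² = 0.0050² + 0.4150² + 0.1400² + 0.4400² = 0.000025 + 0.172225 + 0.019600 + 0.193600 = 0.385450
B_III = 1 / 0.385450 = 2.5944
Σp_Iᵢ² = 0.6061² + 0.2424² + 0.0303² + 0.1212² = 0.367357 + 0.058758 + 0.000918 + 0.014689 = 0.441722
B_I = 1 / 0.441722 = 2.2639
Σp_IVᵢ² = 0.2176² + 0.0052² + 0.0466² + 0.7306² = 0.047350 + 0.000027 + 0.002172 + 0.533776 = 0.583325
B_IV = 1 / 0.583325 = 1.7143
Σp_IIᵢ² = 0.4114² + 0.2468² + 0.2278² + 0.1139² = 0.169250 + 0.060910 + 0.051893 + 0.012973 = 0.295026
B_II = 1 / 0.295026 = 3.3895
Ranking by B (broadest → narrowest): morphospecies II (3.39) > morphospecies III (2.59) > morphospecies I (2.26) > morphospecies IV (1.71)

morphospecies II > morphospecies III > morphospecies I > morphospecies IV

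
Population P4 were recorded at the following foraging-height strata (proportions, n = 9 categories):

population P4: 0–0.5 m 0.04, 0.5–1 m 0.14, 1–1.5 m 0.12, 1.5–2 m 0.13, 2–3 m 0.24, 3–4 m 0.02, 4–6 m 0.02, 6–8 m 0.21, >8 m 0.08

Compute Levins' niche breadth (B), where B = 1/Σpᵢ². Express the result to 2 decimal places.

Σpᵢ² = 0.04² + 0.14² + 0.12² + 0.13² + 0.24² + 0.02² + 0.02² + 0.21² + 0.08² = 0.0016 + 0.0196 + 0.0144 + 0.0169 + 0.0576 + 0.0004 + 0.0004 + 0.0441 + 0.0064 = 0.1614
B = 1 / 0.1614 = 6.1958

6.20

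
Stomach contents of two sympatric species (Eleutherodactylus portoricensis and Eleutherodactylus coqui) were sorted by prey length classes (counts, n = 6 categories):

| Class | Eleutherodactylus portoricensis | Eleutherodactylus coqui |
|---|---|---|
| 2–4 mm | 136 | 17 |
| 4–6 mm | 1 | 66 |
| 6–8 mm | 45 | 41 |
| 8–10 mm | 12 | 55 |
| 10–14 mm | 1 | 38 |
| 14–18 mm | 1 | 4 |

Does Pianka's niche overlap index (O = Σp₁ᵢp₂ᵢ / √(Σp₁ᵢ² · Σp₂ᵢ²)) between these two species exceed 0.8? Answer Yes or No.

No

Proportions for Eleutherodactylus portoricensis (n=196): 136/196=0.6939, 1/196=0.0051, 45/196=0.2296, 12/196=0.0612, 1/196=0.0051, 1/196=0.0051
Proportions for Eleutherodactylus coqui (n=221): 17/221=0.0769, 66/221=0.2986, 41/221=0.1855, 55/221=0.2489, 38/221=0.1719, 4/221=0.0181
Σ p₁ᵢp₂ᵢ = 0.053361 + 0.001523 + 0.042591 + 0.015233 + 0.000877 + 0.000092 = 0.113677
Σp_1ᵢ² = 0.6939² + 0.0051² + 0.2296² + 0.0612² + 0.0051² + 0.0051² = 0.481497 + 0.000026 + 0.052716 + 0.003745 + 0.000026 + 0.000026 = 0.538036
Σp_2ᵢ² = 0.0769² + 0.2986² + 0.1855² + 0.2489² + 0.1719² + 0.0181² = 0.005914 + 0.089162 + 0.034410 + 0.061951 + 0.029550 + 0.000328 = 0.221315
O = 0.113677 / √(0.538036 × 0.221315) = 0.113677 / 0.3450731 = 0.3294
O = 0.3294 < 0.8 → No.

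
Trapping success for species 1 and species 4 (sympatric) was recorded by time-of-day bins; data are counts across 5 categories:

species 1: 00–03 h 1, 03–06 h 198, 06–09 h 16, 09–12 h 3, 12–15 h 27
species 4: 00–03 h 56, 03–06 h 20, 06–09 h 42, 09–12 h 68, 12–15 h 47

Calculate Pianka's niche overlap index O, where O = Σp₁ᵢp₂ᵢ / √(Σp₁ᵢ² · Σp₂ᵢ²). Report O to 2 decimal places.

Proportions for species 1 (n=245): 1/245=0.0041, 198/245=0.8082, 16/245=0.0653, 3/245=0.0122, 27/245=0.1102
Proportions for species 4 (n=233): 56/233=0.2403, 20/233=0.0858, 42/233=0.1803, 68/233=0.2918, 47/233=0.2017
Σ p₁ᵢp₂ᵢ = 0.000985 + 0.069344 + 0.011774 + 0.003560 + 0.022227 = 0.107890
Σp_1ᵢ² = 0.0041² + 0.8082² + 0.0653² + 0.0122² + 0.1102² = 0.000017 + 0.653187 + 0.004264 + 0.000149 + 0.012144 = 0.669761
Σp_2ᵢ² = 0.2403² + 0.0858² + 0.1803² + 0.2918² + 0.2017² = 0.057744 + 0.007362 + 0.032508 + 0.085147 + 0.040683 = 0.223444
O = 0.107890 / √(0.669761 × 0.223444) = 0.107890 / 0.3868515 = 0.2789

0.28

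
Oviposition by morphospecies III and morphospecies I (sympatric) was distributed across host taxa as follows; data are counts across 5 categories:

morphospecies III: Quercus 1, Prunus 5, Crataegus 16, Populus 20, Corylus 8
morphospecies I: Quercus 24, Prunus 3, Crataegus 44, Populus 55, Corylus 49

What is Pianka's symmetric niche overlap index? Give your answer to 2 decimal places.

Proportions for morphospecies III (n=50): 1/50=0.0200, 5/50=0.1000, 16/50=0.3200, 20/50=0.4000, 8/50=0.1600
Proportions for morphospecies I (n=175): 24/175=0.1371, 3/175=0.0171, 44/175=0.2514, 55/175=0.3143, 49/175=0.2800
Σ p₁ᵢp₂ᵢ = 0.002742 + 0.001710 + 0.080448 + 0.125720 + 0.044800 = 0.255420
Σp_1ᵢ² = 0.0200² + 0.1000² + 0.3200² + 0.4000² + 0.1600² = 0.000400 + 0.010000 + 0.102400 + 0.160000 + 0.025600 = 0.298400
Σp_2ᵢ² = 0.1371² + 0.0171² + 0.2514² + 0.3143² + 0.2800² = 0.018796 + 0.000292 + 0.063202 + 0.098784 + 0.078400 = 0.259474
O = 0.255420 / √(0.298400 × 0.259474) = 0.255420 / 0.2782572 = 0.9179

0.92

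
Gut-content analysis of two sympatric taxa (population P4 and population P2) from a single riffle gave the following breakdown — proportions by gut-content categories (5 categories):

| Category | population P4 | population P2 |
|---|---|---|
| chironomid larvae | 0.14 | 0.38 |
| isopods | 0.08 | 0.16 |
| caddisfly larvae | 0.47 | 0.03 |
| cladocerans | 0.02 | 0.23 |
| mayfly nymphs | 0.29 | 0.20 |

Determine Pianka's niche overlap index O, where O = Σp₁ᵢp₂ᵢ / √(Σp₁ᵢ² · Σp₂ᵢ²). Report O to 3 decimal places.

0.483

Σ p₁ᵢp₂ᵢ = 0.0532 + 0.0128 + 0.0141 + 0.0046 + 0.0580 = 0.1427
Σp_1ᵢ² = 0.14² + 0.08² + 0.47² + 0.02² + 0.29² = 0.0196 + 0.0064 + 0.2209 + 0.0004 + 0.0841 = 0.3314
Σp_2ᵢ² = 0.38² + 0.16² + 0.03² + 0.23² + 0.20² = 0.1444 + 0.0256 + 0.0009 + 0.0529 + 0.0400 = 0.2638
O = 0.1427 / √(0.3314 × 0.2638) = 0.1427 / 0.295674 = 0.48263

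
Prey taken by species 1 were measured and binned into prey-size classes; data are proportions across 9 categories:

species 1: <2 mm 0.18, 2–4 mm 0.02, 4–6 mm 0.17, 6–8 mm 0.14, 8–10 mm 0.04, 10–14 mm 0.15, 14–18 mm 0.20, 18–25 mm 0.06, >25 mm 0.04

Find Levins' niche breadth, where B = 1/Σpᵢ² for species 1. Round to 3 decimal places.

6.640

Σpᵢ² = 0.18² + 0.02² + 0.17² + 0.14² + 0.04² + 0.15² + 0.20² + 0.06² + 0.04² = 0.0324 + 0.0004 + 0.0289 + 0.0196 + 0.0016 + 0.0225 + 0.0400 + 0.0036 + 0.0016 = 0.1506
B = 1 / 0.1506 = 6.64011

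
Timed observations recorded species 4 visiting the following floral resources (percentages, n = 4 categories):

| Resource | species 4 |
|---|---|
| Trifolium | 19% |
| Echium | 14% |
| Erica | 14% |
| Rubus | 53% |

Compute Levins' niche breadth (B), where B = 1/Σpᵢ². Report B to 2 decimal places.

Convert percentages to proportions (divide by 100).
Σpᵢ² = 0.19² + 0.14² + 0.14² + 0.53² = 0.0361 + 0.0196 + 0.0196 + 0.2809 = 0.3562
B = 1 / 0.3562 = 2.8074

2.81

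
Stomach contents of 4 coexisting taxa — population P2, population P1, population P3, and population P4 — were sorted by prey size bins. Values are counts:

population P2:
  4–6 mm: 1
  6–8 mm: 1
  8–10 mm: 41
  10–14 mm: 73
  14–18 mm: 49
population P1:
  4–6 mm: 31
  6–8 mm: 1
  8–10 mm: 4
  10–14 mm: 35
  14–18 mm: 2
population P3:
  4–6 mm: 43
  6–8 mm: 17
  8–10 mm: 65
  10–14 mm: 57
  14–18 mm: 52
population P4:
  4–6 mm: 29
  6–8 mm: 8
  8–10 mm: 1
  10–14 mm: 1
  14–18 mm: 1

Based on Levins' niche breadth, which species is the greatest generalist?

Proportions for population P2 (n=165): 1/165=0.0061, 1/165=0.0061, 41/165=0.2485, 73/165=0.4424, 49/165=0.2970
Proportions for population P1 (n=73): 31/73=0.4247, 1/73=0.0137, 4/73=0.0548, 35/73=0.4795, 2/73=0.0274
Proportions for population P3 (n=234): 43/234=0.1838, 17/234=0.0726, 65/234=0.2778, 57/234=0.2436, 52/234=0.2222
Proportions for population P4 (n=40): 29/40=0.7250, 8/40=0.2000, 1/40=0.0250, 1/40=0.0250, 1/40=0.0250
Σp_P2ᵢ² = 0.0061² + 0.0061² + 0.2485² + 0.4424² + 0.2970² = 0.000037 + 0.000037 + 0.061752 + 0.195718 + 0.088209 = 0.345753
B_P2 = 1 / 0.345753 = 2.8922
Σp_P1ᵢ² = 0.4247² + 0.0137² + 0.0548² + 0.4795² + 0.0274² = 0.180370 + 0.000188 + 0.003003 + 0.229920 + 0.000751 = 0.414232
B_P1 = 1 / 0.414232 = 2.4141
Σp_P3ᵢ² = 0.1838² + 0.0726² + 0.2778² + 0.2436² + 0.2222² = 0.033782 + 0.005271 + 0.077173 + 0.059341 + 0.049373 = 0.224940
B_P3 = 1 / 0.224940 = 4.4456
Σp_P4ᵢ² = 0.7250² + 0.2000² + 0.0250² + 0.0250² + 0.0250² = 0.525625 + 0.040000 + 0.000625 + 0.000625 + 0.000625 = 0.567500
B_P4 = 1 / 0.567500 = 1.7621
Highest B → broadest niche (most generalist): population P3 (B = 4.45).

population P3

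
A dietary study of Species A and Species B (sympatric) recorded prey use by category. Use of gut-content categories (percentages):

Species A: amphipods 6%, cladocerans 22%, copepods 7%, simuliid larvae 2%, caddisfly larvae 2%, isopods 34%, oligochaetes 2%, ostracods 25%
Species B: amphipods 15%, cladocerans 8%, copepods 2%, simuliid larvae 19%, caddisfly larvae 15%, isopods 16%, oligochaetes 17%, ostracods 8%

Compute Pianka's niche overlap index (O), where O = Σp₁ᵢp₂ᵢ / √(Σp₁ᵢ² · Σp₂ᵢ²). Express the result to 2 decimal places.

Convert percentages to proportions (divide by 100).
Σ p₁ᵢp₂ᵢ = 0.0090 + 0.0176 + 0.0014 + 0.0038 + 0.0030 + 0.0544 + 0.0034 + 0.0200 = 0.1126
Σp_1ᵢ² = 0.06² + 0.22² + 0.07² + 0.02² + 0.02² + 0.34² + 0.02² + 0.25² = 0.0036 + 0.0484 + 0.0049 + 0.0004 + 0.0004 + 0.1156 + 0.0004 + 0.0625 = 0.2362
Σp_2ᵢ² = 0.15² + 0.08² + 0.02² + 0.19² + 0.15² + 0.16² + 0.17² + 0.08² = 0.0225 + 0.0064 + 0.0004 + 0.0361 + 0.0225 + 0.0256 + 0.0289 + 0.0064 = 0.1488
O = 0.1126 / √(0.2362 × 0.1488) = 0.1126 / 0.18747 = 0.6006

0.60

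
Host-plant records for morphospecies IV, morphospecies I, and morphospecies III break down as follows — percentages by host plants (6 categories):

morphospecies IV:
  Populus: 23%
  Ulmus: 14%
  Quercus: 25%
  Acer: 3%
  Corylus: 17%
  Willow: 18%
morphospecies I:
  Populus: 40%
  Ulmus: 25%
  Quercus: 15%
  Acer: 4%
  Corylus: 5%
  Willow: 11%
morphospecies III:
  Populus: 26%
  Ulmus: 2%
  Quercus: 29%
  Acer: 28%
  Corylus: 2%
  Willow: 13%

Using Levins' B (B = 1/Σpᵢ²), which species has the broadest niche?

morphospecies IV

Convert percentages to proportions (divide by 100).
Σp_IVᵢ² = 0.23² + 0.14² + 0.25² + 0.03² + 0.17² + 0.18² = 0.0529 + 0.0196 + 0.0625 + 0.0009 + 0.0289 + 0.0324 = 0.1972
B_IV = 1 / 0.1972 = 5.0710
Σp_Iᵢ² = 0.40² + 0.25² + 0.15² + 0.04² + 0.05² + 0.11² = 0.1600 + 0.0625 + 0.0225 + 0.0016 + 0.0025 + 0.0121 = 0.2612
B_I = 1 / 0.2612 = 3.8285
Σp_IIIᵢ² = 0.26² + 0.02² + 0.29² + 0.28² + 0.02² + 0.13² = 0.0676 + 0.0004 + 0.0841 + 0.0784 + 0.0004 + 0.0169 = 0.2478
B_III = 1 / 0.2478 = 4.0355
Highest B → broadest niche (most generalist): morphospecies IV (B = 5.07).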